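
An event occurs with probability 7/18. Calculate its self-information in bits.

Information content I(x) = -log₂(p(x))
I = -log₂(7/18) = -log₂(0.3889)
I = 1.3626 bits


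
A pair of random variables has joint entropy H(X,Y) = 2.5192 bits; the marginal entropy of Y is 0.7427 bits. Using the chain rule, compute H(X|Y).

Chain rule: H(X,Y) = H(X|Y) + H(Y)
H(X|Y) = H(X,Y) - H(Y) = 2.5192 - 0.7427 = 1.7765 bits


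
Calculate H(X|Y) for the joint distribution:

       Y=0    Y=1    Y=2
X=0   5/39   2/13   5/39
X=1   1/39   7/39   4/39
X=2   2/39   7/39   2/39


H(X|Y) = Σ_y p(y) H(X|Y=y)
  p(Y=0) = 8/39, H(X|Y=0) = 1.2988
  p(Y=1) = 20/39, H(X|Y=1) = 1.5813
  p(Y=2) = 11/39, H(X|Y=2) = 1.4949
H(X|Y) = 0.2051×1.2988 + 0.5128×1.5813 + 0.2821×1.4949 = 1.4990 bits


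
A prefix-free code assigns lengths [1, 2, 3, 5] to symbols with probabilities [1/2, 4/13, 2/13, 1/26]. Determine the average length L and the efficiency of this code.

Average length L = Σ p_i × l_i = 1.7692 bits
Entropy H = 1.6195 bits
Efficiency η = H/L × 100% = 91.53%


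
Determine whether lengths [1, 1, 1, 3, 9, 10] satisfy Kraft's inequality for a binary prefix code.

Kraft inequality: Σ 2^(-l_i) ≤ 1 for prefix-free code
Calculating: 2^(-1) + 2^(-1) + 2^(-1) + 2^(-3) + 2^(-9) + 2^(-10)
= 0.5 + 0.5 + 0.5 + 0.125 + 0.001953125 + 0.0009765625
= 1.6279
Since 1.6279 > 1, prefix-free code does not exist


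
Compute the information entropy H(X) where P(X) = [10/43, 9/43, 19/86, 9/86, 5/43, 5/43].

H(X) = -Σ p(x) log₂ p(x)
  -10/43 × log₂(10/43) = 0.4894
  -9/43 × log₂(9/43) = 0.4723
  -19/86 × log₂(19/86) = 0.4813
  -9/86 × log₂(9/86) = 0.3408
  -5/43 × log₂(5/43) = 0.3610
  -5/43 × log₂(5/43) = 0.3610
H(X) = 2.5056 bits


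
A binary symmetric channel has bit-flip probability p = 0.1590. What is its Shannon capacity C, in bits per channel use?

For BSC with error probability p:
C = 1 - H(p) where H(p) is binary entropy
H(0.1590) = -0.1590 × log₂(0.1590) - 0.8410 × log₂(0.8410)
H(p) = 0.6319
C = 1 - 0.6319 = 0.3681 bits/use


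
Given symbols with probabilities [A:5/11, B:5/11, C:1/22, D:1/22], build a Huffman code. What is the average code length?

Huffman tree construction:
Combine smallest probabilities repeatedly
Resulting codes:
  A: 11 (length 2)
  B: 0 (length 1)
  C: 100 (length 3)
  D: 101 (length 3)
Average length = Σ p(s) × length(s) = 1.6364 bits


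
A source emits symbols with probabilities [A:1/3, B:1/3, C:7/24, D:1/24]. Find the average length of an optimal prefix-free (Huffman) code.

Huffman tree construction:
Combine smallest probabilities repeatedly
Resulting codes:
  A: 10 (length 2)
  B: 11 (length 2)
  C: 01 (length 2)
  D: 00 (length 2)
Average length = Σ p(s) × length(s) = 2.0000 bits


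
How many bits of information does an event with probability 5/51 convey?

Information content I(x) = -log₂(p(x))
I = -log₂(5/51) = -log₂(0.0980)
I = 3.3505 bits


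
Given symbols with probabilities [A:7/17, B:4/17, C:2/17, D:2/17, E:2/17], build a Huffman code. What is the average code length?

Huffman tree construction:
Combine smallest probabilities repeatedly
Resulting codes:
  A: 0 (length 1)
  B: 111 (length 3)
  C: 100 (length 3)
  D: 101 (length 3)
  E: 110 (length 3)
Average length = Σ p(s) × length(s) = 2.1765 bits


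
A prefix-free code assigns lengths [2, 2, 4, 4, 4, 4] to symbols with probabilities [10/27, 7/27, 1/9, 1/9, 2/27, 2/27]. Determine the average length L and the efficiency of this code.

Average length L = Σ p_i × l_i = 2.7407 bits
Entropy H = 2.2963 bits
Efficiency η = H/L × 100% = 83.79%


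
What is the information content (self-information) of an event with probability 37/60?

Information content I(x) = -log₂(p(x))
I = -log₂(37/60) = -log₂(0.6167)
I = 0.6974 bits


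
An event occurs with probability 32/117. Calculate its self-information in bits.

Information content I(x) = -log₂(p(x))
I = -log₂(32/117) = -log₂(0.2735)
I = 1.8704 bits


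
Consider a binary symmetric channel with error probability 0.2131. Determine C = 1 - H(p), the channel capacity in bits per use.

For BSC with error probability p:
C = 1 - H(p) where H(p) is binary entropy
H(0.2131) = -0.2131 × log₂(0.2131) - 0.7869 × log₂(0.7869)
H(p) = 0.7474
C = 1 - 0.7474 = 0.2526 bits/use


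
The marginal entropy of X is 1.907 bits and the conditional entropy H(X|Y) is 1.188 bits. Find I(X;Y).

I(X;Y) = H(X) - H(X|Y)
I(X;Y) = 1.907 - 1.188 = 0.719 bits


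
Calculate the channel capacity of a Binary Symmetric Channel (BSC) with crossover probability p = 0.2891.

For BSC with error probability p:
C = 1 - H(p) where H(p) is binary entropy
H(0.2891) = -0.2891 × log₂(0.2891) - 0.7109 × log₂(0.7109)
H(p) = 0.8676
C = 1 - 0.8676 = 0.1324 bits/use


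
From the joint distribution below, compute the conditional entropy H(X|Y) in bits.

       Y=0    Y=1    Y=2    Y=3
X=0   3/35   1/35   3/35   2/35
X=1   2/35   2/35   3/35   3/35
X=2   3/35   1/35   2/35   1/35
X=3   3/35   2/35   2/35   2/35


H(X|Y) = Σ_y p(y) H(X|Y=y)
  p(Y=0) = 11/35, H(X|Y=0) = 1.9808
  p(Y=1) = 6/35, H(X|Y=1) = 1.9183
  p(Y=2) = 2/7, H(X|Y=2) = 1.9710
  p(Y=3) = 8/35, H(X|Y=3) = 1.9056
H(X|Y) = 0.3143×1.9808 + 0.1714×1.9183 + 0.2857×1.9710 + 0.2286×1.9056 = 1.9501 bits


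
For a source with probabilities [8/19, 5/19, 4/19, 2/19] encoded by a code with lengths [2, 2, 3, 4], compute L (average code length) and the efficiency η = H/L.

Average length L = Σ p_i × l_i = 2.4211 bits
Entropy H = 1.8474 bits
Efficiency η = H/L × 100% = 76.31%


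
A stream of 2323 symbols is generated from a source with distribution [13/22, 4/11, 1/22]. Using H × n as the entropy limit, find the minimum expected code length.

Entropy H = 1.1819 bits/symbol
Minimum bits = H × n = 1.1819 × 2323
= 2745.55 bits


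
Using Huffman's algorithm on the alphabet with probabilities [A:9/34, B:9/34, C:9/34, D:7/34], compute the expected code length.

Huffman tree construction:
Combine smallest probabilities repeatedly
Resulting codes:
  A: 01 (length 2)
  B: 10 (length 2)
  C: 11 (length 2)
  D: 00 (length 2)
Average length = Σ p(s) × length(s) = 2.0000 bits


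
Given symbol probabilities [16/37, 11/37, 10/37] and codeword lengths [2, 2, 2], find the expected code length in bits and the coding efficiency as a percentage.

Average length L = Σ p_i × l_i = 2.0000 bits
Entropy H = 1.5534 bits
Efficiency η = H/L × 100% = 77.67%


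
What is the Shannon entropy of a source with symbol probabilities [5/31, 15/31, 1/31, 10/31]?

H(X) = -Σ p(x) log₂ p(x)
  -5/31 × log₂(5/31) = 0.4246
  -15/31 × log₂(15/31) = 0.5068
  -1/31 × log₂(1/31) = 0.1598
  -10/31 × log₂(10/31) = 0.5265
H(X) = 1.6177 bits


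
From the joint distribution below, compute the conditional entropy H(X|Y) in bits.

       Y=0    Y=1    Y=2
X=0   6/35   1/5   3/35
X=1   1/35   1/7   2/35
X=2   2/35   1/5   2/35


H(X|Y) = Σ_y p(y) H(X|Y=y)
  p(Y=0) = 9/35, H(X|Y=0) = 1.2244
  p(Y=1) = 19/35, H(X|Y=1) = 1.5683
  p(Y=2) = 1/5, H(X|Y=2) = 1.5567
H(X|Y) = 0.2571×1.2244 + 0.5429×1.5683 + 0.2000×1.5567 = 1.4775 bits


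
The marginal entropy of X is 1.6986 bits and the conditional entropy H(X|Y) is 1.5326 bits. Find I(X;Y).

I(X;Y) = H(X) - H(X|Y)
I(X;Y) = 1.6986 - 1.5326 = 0.166 bits


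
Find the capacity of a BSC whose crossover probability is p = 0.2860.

For BSC with error probability p:
C = 1 - H(p) where H(p) is binary entropy
H(0.2860) = -0.2860 × log₂(0.2860) - 0.7140 × log₂(0.7140)
H(p) = 0.8635
C = 1 - 0.8635 = 0.1365 bits/use


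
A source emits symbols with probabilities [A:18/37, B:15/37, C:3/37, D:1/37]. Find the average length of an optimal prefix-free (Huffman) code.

Huffman tree construction:
Combine smallest probabilities repeatedly
Resulting codes:
  A: 0 (length 1)
  B: 11 (length 2)
  C: 101 (length 3)
  D: 100 (length 3)
Average length = Σ p(s) × length(s) = 1.6216 bits


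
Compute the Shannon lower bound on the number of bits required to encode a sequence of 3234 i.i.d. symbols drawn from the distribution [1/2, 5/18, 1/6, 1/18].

Entropy H = 1.6758 bits/symbol
Minimum bits = H × n = 1.6758 × 3234
= 5419.61 bits


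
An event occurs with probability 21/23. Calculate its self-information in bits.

Information content I(x) = -log₂(p(x))
I = -log₂(21/23) = -log₂(0.9130)
I = 0.1312 bits


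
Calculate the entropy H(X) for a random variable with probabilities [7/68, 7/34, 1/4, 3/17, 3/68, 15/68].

H(X) = -Σ p(x) log₂ p(x)
  -7/68 × log₂(7/68) = 0.3377
  -7/34 × log₂(7/34) = 0.4694
  -1/4 × log₂(1/4) = 0.5000
  -3/17 × log₂(3/17) = 0.4416
  -3/68 × log₂(3/68) = 0.1986
  -15/68 × log₂(15/68) = 0.4810
H(X) = 2.4284 bits


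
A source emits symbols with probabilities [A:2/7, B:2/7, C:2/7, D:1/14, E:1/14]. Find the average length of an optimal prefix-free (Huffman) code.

Huffman tree construction:
Combine smallest probabilities repeatedly
Resulting codes:
  A: 01 (length 2)
  B: 10 (length 2)
  C: 11 (length 2)
  D: 000 (length 3)
  E: 001 (length 3)
Average length = Σ p(s) × length(s) = 2.1429 bits


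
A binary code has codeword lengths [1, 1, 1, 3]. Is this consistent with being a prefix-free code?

Kraft inequality: Σ 2^(-l_i) ≤ 1 for prefix-free code
Calculating: 2^(-1) + 2^(-1) + 2^(-1) + 2^(-3)
= 0.5 + 0.5 + 0.5 + 0.125
= 1.6250
Since 1.6250 > 1, prefix-free code does not exist


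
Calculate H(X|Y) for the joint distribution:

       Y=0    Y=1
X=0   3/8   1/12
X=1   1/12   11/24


H(X|Y) = Σ_y p(y) H(X|Y=y)
  p(Y=0) = 11/24, H(X|Y=0) = 0.6840
  p(Y=1) = 13/24, H(X|Y=1) = 0.6194
H(X|Y) = 0.4583×0.6840 + 0.5417×0.6194 = 0.6490 bits


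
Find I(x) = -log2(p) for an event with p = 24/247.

Information content I(x) = -log₂(p(x))
I = -log₂(24/247) = -log₂(0.0972)
I = 3.3634 bits


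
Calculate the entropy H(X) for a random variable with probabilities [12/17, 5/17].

H(X) = -Σ p(x) log₂ p(x)
  -12/17 × log₂(12/17) = 0.3547
  -5/17 × log₂(5/17) = 0.5193
H(X) = 0.8740 bits


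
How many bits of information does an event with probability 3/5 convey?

Information content I(x) = -log₂(p(x))
I = -log₂(3/5) = -log₂(0.6000)
I = 0.7370 bits


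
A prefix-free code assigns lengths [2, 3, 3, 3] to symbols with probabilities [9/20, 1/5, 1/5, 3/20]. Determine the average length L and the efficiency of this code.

Average length L = Σ p_i × l_i = 2.5500 bits
Entropy H = 1.8577 bits
Efficiency η = H/L × 100% = 72.85%


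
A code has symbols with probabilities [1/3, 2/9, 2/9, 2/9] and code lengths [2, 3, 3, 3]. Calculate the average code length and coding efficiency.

Average length L = Σ p_i × l_i = 2.6667 bits
Entropy H = 1.9749 bits
Efficiency η = H/L × 100% = 74.06%


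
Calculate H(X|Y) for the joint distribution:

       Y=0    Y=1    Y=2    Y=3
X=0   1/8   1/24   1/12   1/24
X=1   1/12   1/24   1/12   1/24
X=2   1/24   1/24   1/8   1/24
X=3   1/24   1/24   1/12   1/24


H(X|Y) = Σ_y p(y) H(X|Y=y)
  p(Y=0) = 7/24, H(X|Y=0) = 1.8424
  p(Y=1) = 1/6, H(X|Y=1) = 2.0000
  p(Y=2) = 3/8, H(X|Y=2) = 1.9749
  p(Y=3) = 1/6, H(X|Y=3) = 2.0000
H(X|Y) = 0.2917×1.8424 + 0.1667×2.0000 + 0.3750×1.9749 + 0.1667×2.0000 = 1.9446 bits


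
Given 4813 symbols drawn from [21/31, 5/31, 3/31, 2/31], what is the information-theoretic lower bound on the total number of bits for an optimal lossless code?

Entropy H = 1.3864 bits/symbol
Minimum bits = H × n = 1.3864 × 4813
= 6672.51 bits


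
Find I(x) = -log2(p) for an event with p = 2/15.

Information content I(x) = -log₂(p(x))
I = -log₂(2/15) = -log₂(0.1333)
I = 2.9069 bits


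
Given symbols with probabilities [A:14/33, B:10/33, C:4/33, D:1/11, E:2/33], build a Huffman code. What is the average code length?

Huffman tree construction:
Combine smallest probabilities repeatedly
Resulting codes:
  A: 0 (length 1)
  B: 11 (length 2)
  C: 100 (length 3)
  D: 1011 (length 4)
  E: 1010 (length 4)
Average length = Σ p(s) × length(s) = 2.0000 bits


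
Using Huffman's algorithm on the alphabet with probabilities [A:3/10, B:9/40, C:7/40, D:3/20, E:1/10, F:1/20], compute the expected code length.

Huffman tree construction:
Combine smallest probabilities repeatedly
Resulting codes:
  A: 10 (length 2)
  B: 01 (length 2)
  C: 00 (length 2)
  D: 110 (length 3)
  E: 1111 (length 4)
  F: 1110 (length 4)
Average length = Σ p(s) × length(s) = 2.4500 bits


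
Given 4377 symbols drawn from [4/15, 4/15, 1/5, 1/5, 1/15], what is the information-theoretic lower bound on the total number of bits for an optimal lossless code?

Entropy H = 2.2062 bits/symbol
Minimum bits = H × n = 2.2062 × 4377
= 9656.71 bits


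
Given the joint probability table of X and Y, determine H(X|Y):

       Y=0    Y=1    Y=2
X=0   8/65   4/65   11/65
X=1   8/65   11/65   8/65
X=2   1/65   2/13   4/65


H(X|Y) = Σ_y p(y) H(X|Y=y)
  p(Y=0) = 17/65, H(X|Y=0) = 1.2639
  p(Y=1) = 5/13, H(X|Y=1) = 1.4729
  p(Y=2) = 23/65, H(X|Y=2) = 1.4777
H(X|Y) = 0.2615×1.2639 + 0.3846×1.4729 + 0.3538×1.4777 = 1.4200 bits


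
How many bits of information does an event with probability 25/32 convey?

Information content I(x) = -log₂(p(x))
I = -log₂(25/32) = -log₂(0.7812)
I = 0.3561 bits


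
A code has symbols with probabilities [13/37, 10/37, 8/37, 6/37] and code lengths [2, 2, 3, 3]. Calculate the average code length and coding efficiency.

Average length L = Σ p_i × l_i = 2.3784 bits
Entropy H = 1.9436 bits
Efficiency η = H/L × 100% = 81.72%


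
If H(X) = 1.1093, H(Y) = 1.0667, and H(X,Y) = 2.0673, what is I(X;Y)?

I(X;Y) = H(X) + H(Y) - H(X,Y)
I(X;Y) = 1.1093 + 1.0667 - 2.0673 = 0.1087 bits


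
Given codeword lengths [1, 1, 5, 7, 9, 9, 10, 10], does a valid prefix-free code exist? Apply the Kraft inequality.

Kraft inequality: Σ 2^(-l_i) ≤ 1 for prefix-free code
Calculating: 2^(-1) + 2^(-1) + 2^(-5) + 2^(-7) + 2^(-9) + 2^(-9) + 2^(-10) + 2^(-10)
= 0.5 + 0.5 + 0.03125 + 0.0078125 + 0.001953125 + 0.001953125 + 0.0009765625 + 0.0009765625
= 1.0449
Since 1.0449 > 1, prefix-free code does not exist


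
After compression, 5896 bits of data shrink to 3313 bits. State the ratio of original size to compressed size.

Compression ratio = Original / Compressed
= 5896 / 3313 = 1.78:1


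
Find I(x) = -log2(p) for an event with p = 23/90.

Information content I(x) = -log₂(p(x))
I = -log₂(23/90) = -log₂(0.2556)
I = 1.9683 bits


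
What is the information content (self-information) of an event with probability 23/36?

Information content I(x) = -log₂(p(x))
I = -log₂(23/36) = -log₂(0.6389)
I = 0.6464 bits


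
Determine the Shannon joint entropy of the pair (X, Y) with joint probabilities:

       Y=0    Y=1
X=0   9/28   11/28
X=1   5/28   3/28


H(X,Y) = -Σ p(x,y) log₂ p(x,y)
  p(0,0)=9/28: -0.3214 × log₂(0.3214) = 0.5263
  p(0,1)=11/28: -0.3929 × log₂(0.3929) = 0.5295
  p(1,0)=5/28: -0.1786 × log₂(0.1786) = 0.4438
  p(1,1)=3/28: -0.1071 × log₂(0.1071) = 0.3453
H(X,Y) = 1.8449 bits


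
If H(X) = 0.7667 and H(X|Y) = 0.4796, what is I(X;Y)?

I(X;Y) = H(X) - H(X|Y)
I(X;Y) = 0.7667 - 0.4796 = 0.2871 bits


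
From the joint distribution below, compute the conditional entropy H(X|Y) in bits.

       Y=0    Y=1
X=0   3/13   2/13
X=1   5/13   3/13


H(X|Y) = Σ_y p(y) H(X|Y=y)
  p(Y=0) = 8/13, H(X|Y=0) = 0.9544
  p(Y=1) = 5/13, H(X|Y=1) = 0.9710
H(X|Y) = 0.6154×0.9544 + 0.3846×0.9710 = 0.9608 bits


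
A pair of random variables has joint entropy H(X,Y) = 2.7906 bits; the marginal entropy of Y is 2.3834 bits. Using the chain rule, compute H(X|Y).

Chain rule: H(X,Y) = H(X|Y) + H(Y)
H(X|Y) = H(X,Y) - H(Y) = 2.7906 - 2.3834 = 0.4072 bits


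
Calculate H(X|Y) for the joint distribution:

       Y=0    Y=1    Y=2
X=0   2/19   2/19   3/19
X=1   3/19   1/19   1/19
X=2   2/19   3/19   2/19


H(X|Y) = Σ_y p(y) H(X|Y=y)
  p(Y=0) = 7/19, H(X|Y=0) = 1.5567
  p(Y=1) = 6/19, H(X|Y=1) = 1.4591
  p(Y=2) = 6/19, H(X|Y=2) = 1.4591
H(X|Y) = 0.3684×1.5567 + 0.3158×1.4591 + 0.3158×1.4591 = 1.4951 bits


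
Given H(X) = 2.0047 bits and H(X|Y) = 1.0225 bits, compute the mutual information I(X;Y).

I(X;Y) = H(X) - H(X|Y)
I(X;Y) = 2.0047 - 1.0225 = 0.9822 bits


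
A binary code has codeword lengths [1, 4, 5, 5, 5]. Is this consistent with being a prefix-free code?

Kraft inequality: Σ 2^(-l_i) ≤ 1 for prefix-free code
Calculating: 2^(-1) + 2^(-4) + 2^(-5) + 2^(-5) + 2^(-5)
= 0.5 + 0.0625 + 0.03125 + 0.03125 + 0.03125
= 0.6562
Since 0.6562 ≤ 1, prefix-free code exists


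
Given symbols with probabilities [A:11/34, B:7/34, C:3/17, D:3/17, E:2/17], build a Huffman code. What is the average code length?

Huffman tree construction:
Combine smallest probabilities repeatedly
Resulting codes:
  A: 11 (length 2)
  B: 01 (length 2)
  C: 101 (length 3)
  D: 00 (length 2)
  E: 100 (length 3)
Average length = Σ p(s) × length(s) = 2.2941 bits


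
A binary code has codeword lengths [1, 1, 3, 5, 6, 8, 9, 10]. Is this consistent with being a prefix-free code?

Kraft inequality: Σ 2^(-l_i) ≤ 1 for prefix-free code
Calculating: 2^(-1) + 2^(-1) + 2^(-3) + 2^(-5) + 2^(-6) + 2^(-8) + 2^(-9) + 2^(-10)
= 0.5 + 0.5 + 0.125 + 0.03125 + 0.015625 + 0.00390625 + 0.001953125 + 0.0009765625
= 1.1787
Since 1.1787 > 1, prefix-free code does not exist


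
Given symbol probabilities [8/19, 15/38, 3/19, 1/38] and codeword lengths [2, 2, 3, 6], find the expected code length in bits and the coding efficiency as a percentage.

Average length L = Σ p_i × l_i = 2.2632 bits
Entropy H = 1.6134 bits
Efficiency η = H/L × 100% = 71.29%


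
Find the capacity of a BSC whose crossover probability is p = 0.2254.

For BSC with error probability p:
C = 1 - H(p) where H(p) is binary entropy
H(0.2254) = -0.2254 × log₂(0.2254) - 0.7746 × log₂(0.7746)
H(p) = 0.7699
C = 1 - 0.7699 = 0.2301 bits/use


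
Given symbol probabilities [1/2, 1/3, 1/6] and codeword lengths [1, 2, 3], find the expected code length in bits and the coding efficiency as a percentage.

Average length L = Σ p_i × l_i = 1.6667 bits
Entropy H = 1.4591 bits
Efficiency η = H/L × 100% = 87.55%


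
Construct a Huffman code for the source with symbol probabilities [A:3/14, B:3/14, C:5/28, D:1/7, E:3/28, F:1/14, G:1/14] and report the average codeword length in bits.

Huffman tree construction:
Combine smallest probabilities repeatedly
Resulting codes:
  A: 00 (length 2)
  B: 01 (length 2)
  C: 111 (length 3)
  D: 101 (length 3)
  E: 100 (length 3)
  F: 1100 (length 4)
  G: 1101 (length 4)
Average length = Σ p(s) × length(s) = 2.7143 bits


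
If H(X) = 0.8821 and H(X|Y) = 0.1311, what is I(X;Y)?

I(X;Y) = H(X) - H(X|Y)
I(X;Y) = 0.8821 - 0.1311 = 0.751 bits


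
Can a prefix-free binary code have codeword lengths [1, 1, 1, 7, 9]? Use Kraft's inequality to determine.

Kraft inequality: Σ 2^(-l_i) ≤ 1 for prefix-free code
Calculating: 2^(-1) + 2^(-1) + 2^(-1) + 2^(-7) + 2^(-9)
= 0.5 + 0.5 + 0.5 + 0.0078125 + 0.001953125
= 1.5098
Since 1.5098 > 1, prefix-free code does not exist


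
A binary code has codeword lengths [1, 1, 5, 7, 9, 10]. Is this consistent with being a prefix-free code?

Kraft inequality: Σ 2^(-l_i) ≤ 1 for prefix-free code
Calculating: 2^(-1) + 2^(-1) + 2^(-5) + 2^(-7) + 2^(-9) + 2^(-10)
= 0.5 + 0.5 + 0.03125 + 0.0078125 + 0.001953125 + 0.0009765625
= 1.0420
Since 1.0420 > 1, prefix-free code does not exist


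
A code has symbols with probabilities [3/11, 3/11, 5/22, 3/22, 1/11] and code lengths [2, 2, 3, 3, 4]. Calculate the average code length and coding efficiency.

Average length L = Σ p_i × l_i = 2.5455 bits
Entropy H = 2.2147 bits
Efficiency η = H/L × 100% = 87.01%


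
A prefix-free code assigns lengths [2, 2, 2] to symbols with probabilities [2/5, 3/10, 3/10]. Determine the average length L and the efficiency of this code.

Average length L = Σ p_i × l_i = 2.0000 bits
Entropy H = 1.5710 bits
Efficiency η = H/L × 100% = 78.55%


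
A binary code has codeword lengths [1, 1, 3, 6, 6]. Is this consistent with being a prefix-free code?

Kraft inequality: Σ 2^(-l_i) ≤ 1 for prefix-free code
Calculating: 2^(-1) + 2^(-1) + 2^(-3) + 2^(-6) + 2^(-6)
= 0.5 + 0.5 + 0.125 + 0.015625 + 0.015625
= 1.1562
Since 1.1562 > 1, prefix-free code does not exist


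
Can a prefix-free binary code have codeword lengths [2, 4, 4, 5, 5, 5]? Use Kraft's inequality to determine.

Kraft inequality: Σ 2^(-l_i) ≤ 1 for prefix-free code
Calculating: 2^(-2) + 2^(-4) + 2^(-4) + 2^(-5) + 2^(-5) + 2^(-5)
= 0.25 + 0.0625 + 0.0625 + 0.03125 + 0.03125 + 0.03125
= 0.4688
Since 0.4688 ≤ 1, prefix-free code exists


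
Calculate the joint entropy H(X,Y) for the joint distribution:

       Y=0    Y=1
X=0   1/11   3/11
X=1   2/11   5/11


H(X,Y) = -Σ p(x,y) log₂ p(x,y)
  p(0,0)=1/11: -0.0909 × log₂(0.0909) = 0.3145
  p(0,1)=3/11: -0.2727 × log₂(0.2727) = 0.5112
  p(1,0)=2/11: -0.1818 × log₂(0.1818) = 0.4472
  p(1,1)=5/11: -0.4545 × log₂(0.4545) = 0.5170
H(X,Y) = 1.7899 bits


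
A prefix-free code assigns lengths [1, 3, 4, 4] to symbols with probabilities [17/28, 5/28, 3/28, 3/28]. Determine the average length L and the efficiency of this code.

Average length L = Σ p_i × l_i = 2.0000 bits
Entropy H = 1.5714 bits
Efficiency η = H/L × 100% = 78.57%


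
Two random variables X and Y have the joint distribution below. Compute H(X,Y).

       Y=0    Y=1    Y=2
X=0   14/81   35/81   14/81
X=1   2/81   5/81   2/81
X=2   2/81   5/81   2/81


H(X,Y) = -Σ p(x,y) log₂ p(x,y)
  p(0,0)=14/81: -0.1728 × log₂(0.1728) = 0.4377
  p(0,1)=35/81: -0.4321 × log₂(0.4321) = 0.5231
  p(0,2)=14/81: -0.1728 × log₂(0.1728) = 0.4377
  p(1,0)=2/81: -0.0247 × log₂(0.0247) = 0.1318
  p(1,1)=5/81: -0.0617 × log₂(0.0617) = 0.2480
  p(1,2)=2/81: -0.0247 × log₂(0.0247) = 0.1318
  p(2,0)=2/81: -0.0247 × log₂(0.0247) = 0.1318
  p(2,1)=5/81: -0.0617 × log₂(0.0617) = 0.2480
  p(2,2)=2/81: -0.0247 × log₂(0.0247) = 0.1318
H(X,Y) = 2.4219 bits


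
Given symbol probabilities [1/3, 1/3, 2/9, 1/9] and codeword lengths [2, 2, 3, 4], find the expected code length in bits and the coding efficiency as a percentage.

Average length L = Σ p_i × l_i = 2.4444 bits
Entropy H = 1.8911 bits
Efficiency η = H/L × 100% = 77.36%


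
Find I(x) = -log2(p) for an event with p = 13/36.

Information content I(x) = -log₂(p(x))
I = -log₂(13/36) = -log₂(0.3611)
I = 1.4695 bits


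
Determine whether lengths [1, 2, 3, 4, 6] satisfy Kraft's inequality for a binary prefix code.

Kraft inequality: Σ 2^(-l_i) ≤ 1 for prefix-free code
Calculating: 2^(-1) + 2^(-2) + 2^(-3) + 2^(-4) + 2^(-6)
= 0.5 + 0.25 + 0.125 + 0.0625 + 0.015625
= 0.9531
Since 0.9531 ≤ 1, prefix-free code exists


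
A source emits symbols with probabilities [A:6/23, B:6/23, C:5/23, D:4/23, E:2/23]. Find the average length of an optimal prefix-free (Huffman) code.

Huffman tree construction:
Combine smallest probabilities repeatedly
Resulting codes:
  A: 01 (length 2)
  B: 10 (length 2)
  C: 00 (length 2)
  D: 111 (length 3)
  E: 110 (length 3)
Average length = Σ p(s) × length(s) = 2.2609 bits


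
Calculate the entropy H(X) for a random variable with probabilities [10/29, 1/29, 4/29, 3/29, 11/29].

H(X) = -Σ p(x) log₂ p(x)
  -10/29 × log₂(10/29) = 0.5297
  -1/29 × log₂(1/29) = 0.1675
  -4/29 × log₂(4/29) = 0.3942
  -3/29 × log₂(3/29) = 0.3386
  -11/29 × log₂(11/29) = 0.5305
H(X) = 1.9605 bits


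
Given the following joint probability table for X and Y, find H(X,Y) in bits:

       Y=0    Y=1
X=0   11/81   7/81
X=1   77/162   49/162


H(X,Y) = -Σ p(x,y) log₂ p(x,y)
  p(0,0)=11/81: -0.1358 × log₂(0.1358) = 0.3912
  p(0,1)=7/81: -0.0864 × log₂(0.0864) = 0.3053
  p(1,0)=77/162: -0.4753 × log₂(0.4753) = 0.5100
  p(1,1)=49/162: -0.3025 × log₂(0.3025) = 0.5218
H(X,Y) = 1.7283 bits


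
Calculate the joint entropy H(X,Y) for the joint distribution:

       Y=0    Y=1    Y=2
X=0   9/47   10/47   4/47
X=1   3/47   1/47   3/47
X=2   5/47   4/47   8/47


H(X,Y) = -Σ p(x,y) log₂ p(x,y)
  p(0,0)=9/47: -0.1915 × log₂(0.1915) = 0.4566
  p(0,1)=10/47: -0.2128 × log₂(0.2128) = 0.4750
  p(0,2)=4/47: -0.0851 × log₂(0.0851) = 0.3025
  p(1,0)=3/47: -0.0638 × log₂(0.0638) = 0.2534
  p(1,1)=1/47: -0.0213 × log₂(0.0213) = 0.1182
  p(1,2)=3/47: -0.0638 × log₂(0.0638) = 0.2534
  p(2,0)=5/47: -0.1064 × log₂(0.1064) = 0.3439
  p(2,1)=4/47: -0.0851 × log₂(0.0851) = 0.3025
  p(2,2)=8/47: -0.1702 × log₂(0.1702) = 0.4348
H(X,Y) = 2.9404 bits


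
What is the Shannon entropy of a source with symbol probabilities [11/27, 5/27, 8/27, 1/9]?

H(X) = -Σ p(x) log₂ p(x)
  -11/27 × log₂(11/27) = 0.5278
  -5/27 × log₂(5/27) = 0.4505
  -8/27 × log₂(8/27) = 0.5200
  -1/9 × log₂(1/9) = 0.3522
H(X) = 1.8505 bits


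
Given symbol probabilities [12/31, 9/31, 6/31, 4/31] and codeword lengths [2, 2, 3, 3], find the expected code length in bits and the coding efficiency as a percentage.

Average length L = Σ p_i × l_i = 2.3226 bits
Entropy H = 1.8878 bits
Efficiency η = H/L × 100% = 81.28%


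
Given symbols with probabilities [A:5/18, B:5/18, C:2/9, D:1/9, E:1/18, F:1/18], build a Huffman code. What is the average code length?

Huffman tree construction:
Combine smallest probabilities repeatedly
Resulting codes:
  A: 10 (length 2)
  B: 11 (length 2)
  C: 00 (length 2)
  D: 010 (length 3)
  E: 0110 (length 4)
  F: 0111 (length 4)
Average length = Σ p(s) × length(s) = 2.3333 bits


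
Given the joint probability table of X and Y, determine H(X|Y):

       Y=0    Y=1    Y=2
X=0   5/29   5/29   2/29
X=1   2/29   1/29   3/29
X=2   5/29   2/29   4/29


H(X|Y) = Σ_y p(y) H(X|Y=y)
  p(Y=0) = 12/29, H(X|Y=0) = 1.4834
  p(Y=1) = 8/29, H(X|Y=1) = 1.2988
  p(Y=2) = 9/29, H(X|Y=2) = 1.5305
H(X|Y) = 0.4138×1.4834 + 0.2759×1.2988 + 0.3103×1.5305 = 1.4471 bits


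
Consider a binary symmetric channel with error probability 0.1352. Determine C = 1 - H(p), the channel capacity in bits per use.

For BSC with error probability p:
C = 1 - H(p) where H(p) is binary entropy
H(0.1352) = -0.1352 × log₂(0.1352) - 0.8648 × log₂(0.8648)
H(p) = 0.5715
C = 1 - 0.5715 = 0.4285 bits/use


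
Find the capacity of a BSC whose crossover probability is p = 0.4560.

For BSC with error probability p:
C = 1 - H(p) where H(p) is binary entropy
H(0.4560) = -0.4560 × log₂(0.4560) - 0.5440 × log₂(0.5440)
H(p) = 0.9944
C = 1 - 0.9944 = 0.0056 bits/use


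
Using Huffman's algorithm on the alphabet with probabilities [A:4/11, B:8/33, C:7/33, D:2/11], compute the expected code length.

Huffman tree construction:
Combine smallest probabilities repeatedly
Resulting codes:
  A: 11 (length 2)
  B: 10 (length 2)
  C: 01 (length 2)
  D: 00 (length 2)
Average length = Σ p(s) × length(s) = 2.0000 bits


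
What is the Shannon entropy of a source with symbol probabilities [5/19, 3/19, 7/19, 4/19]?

H(X) = -Σ p(x) log₂ p(x)
  -5/19 × log₂(5/19) = 0.5068
  -3/19 × log₂(3/19) = 0.4205
  -7/19 × log₂(7/19) = 0.5307
  -4/19 × log₂(4/19) = 0.4732
H(X) = 1.9313 bits


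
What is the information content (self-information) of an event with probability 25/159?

Information content I(x) = -log₂(p(x))
I = -log₂(25/159) = -log₂(0.1572)
I = 2.6690 bits


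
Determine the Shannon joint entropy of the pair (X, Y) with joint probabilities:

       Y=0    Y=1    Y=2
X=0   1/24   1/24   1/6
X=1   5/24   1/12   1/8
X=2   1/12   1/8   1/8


H(X,Y) = -Σ p(x,y) log₂ p(x,y)
  p(0,0)=1/24: -0.0417 × log₂(0.0417) = 0.1910
  p(0,1)=1/24: -0.0417 × log₂(0.0417) = 0.1910
  p(0,2)=1/6: -0.1667 × log₂(0.1667) = 0.4308
  p(1,0)=5/24: -0.2083 × log₂(0.2083) = 0.4715
  p(1,1)=1/12: -0.0833 × log₂(0.0833) = 0.2987
  p(1,2)=1/8: -0.1250 × log₂(0.1250) = 0.3750
  p(2,0)=1/12: -0.0833 × log₂(0.0833) = 0.2987
  p(2,1)=1/8: -0.1250 × log₂(0.1250) = 0.3750
  p(2,2)=1/8: -0.1250 × log₂(0.1250) = 0.3750
H(X,Y) = 3.0069 bits


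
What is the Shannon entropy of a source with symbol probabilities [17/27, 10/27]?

H(X) = -Σ p(x) log₂ p(x)
  -17/27 × log₂(17/27) = 0.4202
  -10/27 × log₂(10/27) = 0.5307
H(X) = 0.9510 bits


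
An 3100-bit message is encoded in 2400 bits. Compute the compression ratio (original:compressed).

Compression ratio = Original / Compressed
= 3100 / 2400 = 1.29:1


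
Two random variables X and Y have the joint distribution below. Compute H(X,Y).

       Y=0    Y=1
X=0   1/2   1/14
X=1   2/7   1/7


H(X,Y) = -Σ p(x,y) log₂ p(x,y)
  p(0,0)=1/2: -0.5000 × log₂(0.5000) = 0.5000
  p(0,1)=1/14: -0.0714 × log₂(0.0714) = 0.2720
  p(1,0)=2/7: -0.2857 × log₂(0.2857) = 0.5164
  p(1,1)=1/7: -0.1429 × log₂(0.1429) = 0.4011
H(X,Y) = 1.6894 bits


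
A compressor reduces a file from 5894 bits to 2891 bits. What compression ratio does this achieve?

Compression ratio = Original / Compressed
= 5894 / 2891 = 2.04:1


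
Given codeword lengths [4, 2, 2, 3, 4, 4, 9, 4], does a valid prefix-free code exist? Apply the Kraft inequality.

Kraft inequality: Σ 2^(-l_i) ≤ 1 for prefix-free code
Calculating: 2^(-4) + 2^(-2) + 2^(-2) + 2^(-3) + 2^(-4) + 2^(-4) + 2^(-9) + 2^(-4)
= 0.0625 + 0.25 + 0.25 + 0.125 + 0.0625 + 0.0625 + 0.001953125 + 0.0625
= 0.8770
Since 0.8770 ≤ 1, prefix-free code exists


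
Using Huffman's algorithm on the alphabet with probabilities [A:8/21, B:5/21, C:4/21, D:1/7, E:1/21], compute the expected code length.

Huffman tree construction:
Combine smallest probabilities repeatedly
Resulting codes:
  A: 11 (length 2)
  B: 10 (length 2)
  C: 00 (length 2)
  D: 011 (length 3)
  E: 010 (length 3)
Average length = Σ p(s) × length(s) = 2.1905 bits


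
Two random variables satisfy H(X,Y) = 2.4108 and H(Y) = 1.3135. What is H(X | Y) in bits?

Chain rule: H(X,Y) = H(X|Y) + H(Y)
H(X|Y) = H(X,Y) - H(Y) = 2.4108 - 1.3135 = 1.0973 bits


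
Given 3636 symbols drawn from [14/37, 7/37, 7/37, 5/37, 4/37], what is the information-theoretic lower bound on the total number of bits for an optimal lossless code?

Entropy H = 2.1766 bits/symbol
Minimum bits = H × n = 2.1766 × 3636
= 7914.12 bits


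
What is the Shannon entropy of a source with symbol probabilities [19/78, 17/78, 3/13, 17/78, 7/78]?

H(X) = -Σ p(x) log₂ p(x)
  -19/78 × log₂(19/78) = 0.4963
  -17/78 × log₂(17/78) = 0.4790
  -3/13 × log₂(3/13) = 0.4882
  -17/78 × log₂(17/78) = 0.4790
  -7/78 × log₂(7/78) = 0.3121
H(X) = 2.2547 bits


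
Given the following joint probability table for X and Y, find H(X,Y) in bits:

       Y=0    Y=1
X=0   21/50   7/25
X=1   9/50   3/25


H(X,Y) = -Σ p(x,y) log₂ p(x,y)
  p(0,0)=21/50: -0.4200 × log₂(0.4200) = 0.5256
  p(0,1)=7/25: -0.2800 × log₂(0.2800) = 0.5142
  p(1,0)=9/50: -0.1800 × log₂(0.1800) = 0.4453
  p(1,1)=3/25: -0.1200 × log₂(0.1200) = 0.3671
H(X,Y) = 1.8522 bits


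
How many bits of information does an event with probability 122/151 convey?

Information content I(x) = -log₂(p(x))
I = -log₂(122/151) = -log₂(0.8079)
I = 0.3077 bits


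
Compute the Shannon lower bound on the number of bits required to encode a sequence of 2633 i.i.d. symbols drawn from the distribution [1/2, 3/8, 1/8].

Entropy H = 1.4056 bits/symbol
Minimum bits = H × n = 1.4056 × 2633
= 3701.05 bits


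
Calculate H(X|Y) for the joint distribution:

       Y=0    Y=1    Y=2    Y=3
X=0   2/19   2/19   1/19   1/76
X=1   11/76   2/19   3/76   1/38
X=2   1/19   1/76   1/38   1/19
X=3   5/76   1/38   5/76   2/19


H(X|Y) = Σ_y p(y) H(X|Y=y)
  p(Y=0) = 7/19, H(X|Y=0) = 1.8908
  p(Y=1) = 1/4, H(X|Y=1) = 1.6163
  p(Y=2) = 7/38, H(X|Y=2) = 1.9242
  p(Y=3) = 15/76, H(X|Y=3) = 1.6402
H(X|Y) = 0.3684×1.8908 + 0.2500×1.6163 + 0.1842×1.9242 + 0.1974×1.6402 = 1.7789 bits


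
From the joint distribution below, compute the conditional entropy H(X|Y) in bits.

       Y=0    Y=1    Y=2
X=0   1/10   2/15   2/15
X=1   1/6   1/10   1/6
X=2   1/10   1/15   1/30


H(X|Y) = Σ_y p(y) H(X|Y=y)
  p(Y=0) = 11/30, H(X|Y=0) = 1.5395
  p(Y=1) = 3/10, H(X|Y=1) = 1.5305
  p(Y=2) = 1/3, H(X|Y=2) = 1.3610
H(X|Y) = 0.3667×1.5395 + 0.3000×1.5305 + 0.3333×1.3610 = 1.4773 bits


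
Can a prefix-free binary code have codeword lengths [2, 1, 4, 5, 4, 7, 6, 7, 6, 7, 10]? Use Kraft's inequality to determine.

Kraft inequality: Σ 2^(-l_i) ≤ 1 for prefix-free code
Calculating: 2^(-2) + 2^(-1) + 2^(-4) + 2^(-5) + 2^(-4) + 2^(-7) + 2^(-6) + 2^(-7) + 2^(-6) + 2^(-7) + 2^(-10)
= 0.25 + 0.5 + 0.0625 + 0.03125 + 0.0625 + 0.0078125 + 0.015625 + 0.0078125 + 0.015625 + 0.0078125 + 0.0009765625
= 0.9619
Since 0.9619 ≤ 1, prefix-free code exists


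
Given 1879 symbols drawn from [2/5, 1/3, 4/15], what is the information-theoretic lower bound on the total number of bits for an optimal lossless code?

Entropy H = 1.5656 bits/symbol
Minimum bits = H × n = 1.5656 × 1879
= 2941.76 bits


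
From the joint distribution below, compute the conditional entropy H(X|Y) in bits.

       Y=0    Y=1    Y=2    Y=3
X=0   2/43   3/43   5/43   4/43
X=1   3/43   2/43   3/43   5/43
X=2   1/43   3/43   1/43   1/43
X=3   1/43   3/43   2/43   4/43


H(X|Y) = Σ_y p(y) H(X|Y=y)
  p(Y=0) = 7/43, H(X|Y=0) = 1.8424
  p(Y=1) = 11/43, H(X|Y=1) = 1.9808
  p(Y=2) = 11/43, H(X|Y=2) = 1.7899
  p(Y=3) = 14/43, H(X|Y=3) = 1.8352
H(X|Y) = 0.1628×1.8424 + 0.2558×1.9808 + 0.2558×1.7899 + 0.3256×1.8352 = 1.8621 bits


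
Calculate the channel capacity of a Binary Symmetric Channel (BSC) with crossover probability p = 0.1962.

For BSC with error probability p:
C = 1 - H(p) where H(p) is binary entropy
H(0.1962) = -0.1962 × log₂(0.1962) - 0.8038 × log₂(0.8038)
H(p) = 0.7143
C = 1 - 0.7143 = 0.2857 bits/use


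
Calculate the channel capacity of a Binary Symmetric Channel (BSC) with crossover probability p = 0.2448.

For BSC with error probability p:
C = 1 - H(p) where H(p) is binary entropy
H(0.2448) = -0.2448 × log₂(0.2448) - 0.7552 × log₂(0.7552)
H(p) = 0.8029
C = 1 - 0.8029 = 0.1971 bits/use


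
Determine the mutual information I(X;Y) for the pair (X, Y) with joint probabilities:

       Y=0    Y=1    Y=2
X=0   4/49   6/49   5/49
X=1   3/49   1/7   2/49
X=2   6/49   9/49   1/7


H(X) = 1.5386, H(Y) = 1.5430, H(X,Y) = 3.0593
I(X;Y) = H(X) + H(Y) - H(X,Y) = 0.0223 bits


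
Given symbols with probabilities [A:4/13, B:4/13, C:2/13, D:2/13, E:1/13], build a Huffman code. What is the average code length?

Huffman tree construction:
Combine smallest probabilities repeatedly
Resulting codes:
  A: 10 (length 2)
  B: 11 (length 2)
  C: 011 (length 3)
  D: 00 (length 2)
  E: 010 (length 3)
Average length = Σ p(s) × length(s) = 2.2308 bits


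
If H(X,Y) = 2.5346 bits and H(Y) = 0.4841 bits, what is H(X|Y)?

Chain rule: H(X,Y) = H(X|Y) + H(Y)
H(X|Y) = H(X,Y) - H(Y) = 2.5346 - 0.4841 = 2.0505 bits


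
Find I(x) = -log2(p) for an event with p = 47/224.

Information content I(x) = -log₂(p(x))
I = -log₂(47/224) = -log₂(0.2098)
I = 2.2528 bits


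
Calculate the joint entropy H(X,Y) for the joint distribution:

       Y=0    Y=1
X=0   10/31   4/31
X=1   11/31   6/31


H(X,Y) = -Σ p(x,y) log₂ p(x,y)
  p(0,0)=10/31: -0.3226 × log₂(0.3226) = 0.5265
  p(0,1)=4/31: -0.1290 × log₂(0.1290) = 0.3812
  p(1,0)=11/31: -0.3548 × log₂(0.3548) = 0.5304
  p(1,1)=6/31: -0.1935 × log₂(0.1935) = 0.4586
H(X,Y) = 1.8967 bits


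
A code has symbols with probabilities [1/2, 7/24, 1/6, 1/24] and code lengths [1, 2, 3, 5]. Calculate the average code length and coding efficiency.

Average length L = Σ p_i × l_i = 1.7917 bits
Entropy H = 1.6403 bits
Efficiency η = H/L × 100% = 91.55%


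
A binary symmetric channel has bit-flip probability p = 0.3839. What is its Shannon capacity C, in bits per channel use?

For BSC with error probability p:
C = 1 - H(p) where H(p) is binary entropy
H(0.3839) = -0.3839 × log₂(0.3839) - 0.6161 × log₂(0.6161)
H(p) = 0.9607
C = 1 - 0.9607 = 0.0393 bits/use


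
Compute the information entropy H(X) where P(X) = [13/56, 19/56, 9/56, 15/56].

H(X) = -Σ p(x) log₂ p(x)
  -13/56 × log₂(13/56) = 0.4891
  -19/56 × log₂(19/56) = 0.5291
  -9/56 × log₂(9/56) = 0.4239
  -15/56 × log₂(15/56) = 0.5091
H(X) = 1.9511 bits


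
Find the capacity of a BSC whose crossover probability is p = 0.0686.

For BSC with error probability p:
C = 1 - H(p) where H(p) is binary entropy
H(0.0686) = -0.0686 × log₂(0.0686) - 0.9314 × log₂(0.9314)
H(p) = 0.3607
C = 1 - 0.3607 = 0.6393 bits/use


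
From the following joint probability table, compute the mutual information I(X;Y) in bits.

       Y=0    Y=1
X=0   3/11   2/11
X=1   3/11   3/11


H(X) = 0.9940, H(Y) = 0.9940, H(X,Y) = 1.9808
I(X;Y) = H(X) + H(Y) - H(X,Y) = 0.0072 bits


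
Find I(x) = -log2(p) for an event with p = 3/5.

Information content I(x) = -log₂(p(x))
I = -log₂(3/5) = -log₂(0.6000)
I = 0.7370 bits


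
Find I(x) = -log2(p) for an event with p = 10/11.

Information content I(x) = -log₂(p(x))
I = -log₂(10/11) = -log₂(0.9091)
I = 0.1375 bits


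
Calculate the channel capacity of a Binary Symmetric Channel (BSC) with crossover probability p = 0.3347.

For BSC with error probability p:
C = 1 - H(p) where H(p) is binary entropy
H(0.3347) = -0.3347 × log₂(0.3347) - 0.6653 × log₂(0.6653)
H(p) = 0.9197
C = 1 - 0.9197 = 0.0803 bits/use


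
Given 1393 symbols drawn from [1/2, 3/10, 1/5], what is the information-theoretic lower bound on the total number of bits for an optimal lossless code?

Entropy H = 1.4855 bits/symbol
Minimum bits = H × n = 1.4855 × 1393
= 2069.27 bits


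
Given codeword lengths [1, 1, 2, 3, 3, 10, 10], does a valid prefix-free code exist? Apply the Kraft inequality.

Kraft inequality: Σ 2^(-l_i) ≤ 1 for prefix-free code
Calculating: 2^(-1) + 2^(-1) + 2^(-2) + 2^(-3) + 2^(-3) + 2^(-10) + 2^(-10)
= 0.5 + 0.5 + 0.25 + 0.125 + 0.125 + 0.0009765625 + 0.0009765625
= 1.5020
Since 1.5020 > 1, prefix-free code does not exist


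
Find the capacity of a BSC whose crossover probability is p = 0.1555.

For BSC with error probability p:
C = 1 - H(p) where H(p) is binary entropy
H(0.1555) = -0.1555 × log₂(0.1555) - 0.8445 × log₂(0.8445)
H(p) = 0.6234
C = 1 - 0.6234 = 0.3766 bits/use


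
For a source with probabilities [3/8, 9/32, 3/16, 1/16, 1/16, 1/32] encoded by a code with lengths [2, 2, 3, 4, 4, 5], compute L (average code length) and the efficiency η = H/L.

Average length L = Σ p_i × l_i = 2.5312 bits
Entropy H = 2.1544 bits
Efficiency η = H/L × 100% = 85.11%


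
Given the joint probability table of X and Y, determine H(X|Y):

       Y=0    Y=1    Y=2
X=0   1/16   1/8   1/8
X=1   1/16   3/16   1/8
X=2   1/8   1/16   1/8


H(X|Y) = Σ_y p(y) H(X|Y=y)
  p(Y=0) = 1/4, H(X|Y=0) = 1.5000
  p(Y=1) = 3/8, H(X|Y=1) = 1.4591
  p(Y=2) = 3/8, H(X|Y=2) = 1.5850
H(X|Y) = 0.2500×1.5000 + 0.3750×1.4591 + 0.3750×1.5850 = 1.5165 bits


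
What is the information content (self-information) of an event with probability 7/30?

Information content I(x) = -log₂(p(x))
I = -log₂(7/30) = -log₂(0.2333)
I = 2.0995 bits


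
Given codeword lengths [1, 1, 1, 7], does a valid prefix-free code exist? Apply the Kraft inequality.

Kraft inequality: Σ 2^(-l_i) ≤ 1 for prefix-free code
Calculating: 2^(-1) + 2^(-1) + 2^(-1) + 2^(-7)
= 0.5 + 0.5 + 0.5 + 0.0078125
= 1.5078
Since 1.5078 > 1, prefix-free code does not exist


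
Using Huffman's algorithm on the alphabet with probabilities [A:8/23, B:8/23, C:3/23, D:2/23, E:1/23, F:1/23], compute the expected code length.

Huffman tree construction:
Combine smallest probabilities repeatedly
Resulting codes:
  A: 11 (length 2)
  B: 0 (length 1)
  C: 100 (length 3)
  D: 1010 (length 4)
  E: 10110 (length 5)
  F: 10111 (length 5)
Average length = Σ p(s) × length(s) = 2.2174 bits
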